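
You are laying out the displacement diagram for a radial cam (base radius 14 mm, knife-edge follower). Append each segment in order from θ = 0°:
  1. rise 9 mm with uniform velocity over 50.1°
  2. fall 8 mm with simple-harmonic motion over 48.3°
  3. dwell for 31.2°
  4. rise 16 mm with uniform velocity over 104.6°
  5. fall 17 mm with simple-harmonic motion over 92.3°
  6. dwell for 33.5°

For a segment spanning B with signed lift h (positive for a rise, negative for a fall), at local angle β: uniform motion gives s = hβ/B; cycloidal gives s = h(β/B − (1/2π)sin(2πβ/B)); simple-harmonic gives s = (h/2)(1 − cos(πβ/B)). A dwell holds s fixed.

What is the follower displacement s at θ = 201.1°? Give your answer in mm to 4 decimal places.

seg 1 [0°–50.1°] uniform, h=9: full span → s += 9 → s = 9.0000
seg 2 [50.1°–98.4°] simple-harmonic, h=-8: full span → s += -8 → s = 1.0000
seg 3 [98.4°–129.6°] dwell: s stays 1.0000
seg 4 [129.6°–234.2°] uniform, h=16: θ=201.1° here. β=71.5, B=104.6. 16·71.5/104.6 = 10.9369 → s = 11.9369

11.9369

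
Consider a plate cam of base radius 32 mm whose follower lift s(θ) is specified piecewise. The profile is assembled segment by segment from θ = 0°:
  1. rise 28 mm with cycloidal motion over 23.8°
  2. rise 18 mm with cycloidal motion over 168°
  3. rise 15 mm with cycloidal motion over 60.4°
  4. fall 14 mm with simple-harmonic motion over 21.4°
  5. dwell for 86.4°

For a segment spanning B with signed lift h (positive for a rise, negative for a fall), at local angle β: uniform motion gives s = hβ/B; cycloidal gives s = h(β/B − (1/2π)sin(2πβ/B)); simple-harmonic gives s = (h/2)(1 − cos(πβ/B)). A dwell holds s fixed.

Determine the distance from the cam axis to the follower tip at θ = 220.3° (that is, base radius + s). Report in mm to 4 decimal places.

seg 1 [0°–23.8°] cycloidal, h=28: full span → s += 28 → s = 28.0000
seg 2 [23.8°–191.8°] cycloidal, h=18: full span → s += 18 → s = 46.0000
seg 3 [191.8°–252.2°] cycloidal, h=15: θ=220.3° here. β=28.5, B=60.4. 15·(0.4719 − sin(2π·0.4719)/(2π)) = 6.6578 → s = 52.6578
radial distance = base radius + s = 32 + 52.6578 = 84.6578

84.6578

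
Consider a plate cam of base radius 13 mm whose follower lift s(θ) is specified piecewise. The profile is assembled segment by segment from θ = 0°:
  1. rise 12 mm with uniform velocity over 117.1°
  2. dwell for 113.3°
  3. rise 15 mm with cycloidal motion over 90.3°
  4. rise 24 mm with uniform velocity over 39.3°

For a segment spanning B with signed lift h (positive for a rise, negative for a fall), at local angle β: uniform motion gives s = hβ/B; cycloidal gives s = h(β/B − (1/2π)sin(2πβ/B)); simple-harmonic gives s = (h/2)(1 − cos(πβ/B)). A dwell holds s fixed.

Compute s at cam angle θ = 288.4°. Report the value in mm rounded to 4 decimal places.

seg 1 [0°–117.1°] uniform, h=12: full span → s += 12 → s = 12.0000
seg 2 [117.1°–230.4°] dwell: s stays 12.0000
seg 3 [230.4°–320.7°] cycloidal, h=15: θ=288.4° here. β=58, B=90.3. 15·(0.6423 − sin(2π·0.6423)/(2π)) = 11.4958 → s = 23.4958

23.4958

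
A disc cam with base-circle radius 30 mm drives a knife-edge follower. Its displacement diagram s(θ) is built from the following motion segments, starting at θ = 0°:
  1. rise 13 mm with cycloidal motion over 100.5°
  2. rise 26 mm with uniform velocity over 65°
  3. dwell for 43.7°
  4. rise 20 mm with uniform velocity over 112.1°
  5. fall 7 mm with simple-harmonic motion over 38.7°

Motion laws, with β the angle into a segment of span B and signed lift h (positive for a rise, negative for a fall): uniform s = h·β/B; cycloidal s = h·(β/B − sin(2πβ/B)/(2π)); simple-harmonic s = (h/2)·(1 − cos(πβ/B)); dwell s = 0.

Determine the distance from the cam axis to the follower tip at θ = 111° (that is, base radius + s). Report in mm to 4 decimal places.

seg 1 [0°–100.5°] cycloidal, h=13: full span → s += 13 → s = 13.0000
seg 2 [100.5°–165.5°] uniform, h=26: θ=111° here. β=10.5, B=65. 26·10.5/65 = 4.2000 → s = 17.2000
radial distance = base radius + s = 30 + 17.2000 = 47.2000

47.2000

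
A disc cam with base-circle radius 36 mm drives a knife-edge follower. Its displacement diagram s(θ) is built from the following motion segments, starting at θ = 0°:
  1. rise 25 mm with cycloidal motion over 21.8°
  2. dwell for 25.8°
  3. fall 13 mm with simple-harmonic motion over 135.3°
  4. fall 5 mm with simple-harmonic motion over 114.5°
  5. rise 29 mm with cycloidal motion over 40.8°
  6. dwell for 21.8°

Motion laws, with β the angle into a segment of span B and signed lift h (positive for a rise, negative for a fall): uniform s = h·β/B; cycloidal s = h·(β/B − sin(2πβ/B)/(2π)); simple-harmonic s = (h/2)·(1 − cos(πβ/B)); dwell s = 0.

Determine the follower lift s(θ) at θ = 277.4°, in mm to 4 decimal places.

seg 1 [0°–21.8°] cycloidal, h=25: full span → s += 25 → s = 25.0000
seg 2 [21.8°–47.6°] dwell: s stays 25.0000
seg 3 [47.6°–182.9°] simple-harmonic, h=-13: full span → s += -13 → s = 12.0000
seg 4 [182.9°–297.4°] simple-harmonic, h=-5: θ=277.4° here. β=94.5, B=114.5. -5/2·(1 − cos(π·0.8253)) = -4.6329 → s = 7.3671

7.3671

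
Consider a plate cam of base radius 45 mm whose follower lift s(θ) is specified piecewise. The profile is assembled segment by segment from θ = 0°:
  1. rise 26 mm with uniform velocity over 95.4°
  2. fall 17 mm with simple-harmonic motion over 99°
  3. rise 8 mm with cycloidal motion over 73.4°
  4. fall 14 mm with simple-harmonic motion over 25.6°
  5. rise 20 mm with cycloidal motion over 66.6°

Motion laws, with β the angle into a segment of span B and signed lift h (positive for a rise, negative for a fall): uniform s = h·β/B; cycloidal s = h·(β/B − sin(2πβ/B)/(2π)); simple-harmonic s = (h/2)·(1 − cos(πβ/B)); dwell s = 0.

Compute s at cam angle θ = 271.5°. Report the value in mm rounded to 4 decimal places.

seg 1 [0°–95.4°] uniform, h=26: full span → s += 26 → s = 26.0000
seg 2 [95.4°–194.4°] simple-harmonic, h=-17: full span → s += -17 → s = 9.0000
seg 3 [194.4°–267.8°] cycloidal, h=8: full span → s += 8 → s = 17.0000
seg 4 [267.8°–293.4°] simple-harmonic, h=-14: θ=271.5° here. β=3.7, B=25.6. -14/2·(1 − cos(π·0.1445)) = -0.7093 → s = 16.2907

16.2907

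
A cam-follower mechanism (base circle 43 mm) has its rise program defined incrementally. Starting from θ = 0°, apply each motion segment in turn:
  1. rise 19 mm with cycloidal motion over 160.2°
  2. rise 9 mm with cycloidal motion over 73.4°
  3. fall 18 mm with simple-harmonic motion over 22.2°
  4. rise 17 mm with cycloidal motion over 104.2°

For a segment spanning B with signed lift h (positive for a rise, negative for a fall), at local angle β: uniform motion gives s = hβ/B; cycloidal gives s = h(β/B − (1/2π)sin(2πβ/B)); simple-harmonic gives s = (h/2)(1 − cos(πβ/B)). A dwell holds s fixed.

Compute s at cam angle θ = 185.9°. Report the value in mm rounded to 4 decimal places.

seg 1 [0°–160.2°] cycloidal, h=19: full span → s += 19 → s = 19.0000
seg 2 [160.2°–233.6°] cycloidal, h=9: θ=185.9° here. β=25.7, B=73.4. 9·(0.3501 − sin(2π·0.3501)/(2π)) = 1.9931 → s = 20.9931

20.9931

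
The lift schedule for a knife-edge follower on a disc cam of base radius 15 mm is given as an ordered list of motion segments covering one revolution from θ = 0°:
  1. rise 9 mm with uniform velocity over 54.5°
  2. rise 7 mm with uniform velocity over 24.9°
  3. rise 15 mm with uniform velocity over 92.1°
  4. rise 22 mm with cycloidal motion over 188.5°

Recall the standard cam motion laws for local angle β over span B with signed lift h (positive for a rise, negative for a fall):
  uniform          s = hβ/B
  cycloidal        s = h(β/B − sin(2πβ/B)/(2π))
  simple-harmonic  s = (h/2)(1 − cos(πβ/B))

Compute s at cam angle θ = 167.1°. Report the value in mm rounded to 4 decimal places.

seg 1 [0°–54.5°] uniform, h=9: full span → s += 9 → s = 9.0000
seg 2 [54.5°–79.4°] uniform, h=7: full span → s += 7 → s = 16.0000
seg 3 [79.4°–171.5°] uniform, h=15: θ=167.1° here. β=87.7, B=92.1. 15·87.7/92.1 = 14.2834 → s = 30.2834

30.2834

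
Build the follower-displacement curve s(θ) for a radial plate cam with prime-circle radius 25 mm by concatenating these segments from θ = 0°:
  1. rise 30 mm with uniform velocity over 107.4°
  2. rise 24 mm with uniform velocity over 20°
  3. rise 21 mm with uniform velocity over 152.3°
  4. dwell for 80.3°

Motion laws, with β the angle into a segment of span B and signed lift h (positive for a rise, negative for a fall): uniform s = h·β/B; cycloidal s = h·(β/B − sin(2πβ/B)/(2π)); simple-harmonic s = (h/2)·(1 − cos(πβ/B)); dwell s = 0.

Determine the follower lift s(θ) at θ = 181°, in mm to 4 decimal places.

seg 1 [0°–107.4°] uniform, h=30: full span → s += 30 → s = 30.0000
seg 2 [107.4°–127.4°] uniform, h=24: full span → s += 24 → s = 54.0000
seg 3 [127.4°–279.7°] uniform, h=21: θ=181° here. β=53.6, B=152.3. 21·53.6/152.3 = 7.3907 → s = 61.3907

61.3907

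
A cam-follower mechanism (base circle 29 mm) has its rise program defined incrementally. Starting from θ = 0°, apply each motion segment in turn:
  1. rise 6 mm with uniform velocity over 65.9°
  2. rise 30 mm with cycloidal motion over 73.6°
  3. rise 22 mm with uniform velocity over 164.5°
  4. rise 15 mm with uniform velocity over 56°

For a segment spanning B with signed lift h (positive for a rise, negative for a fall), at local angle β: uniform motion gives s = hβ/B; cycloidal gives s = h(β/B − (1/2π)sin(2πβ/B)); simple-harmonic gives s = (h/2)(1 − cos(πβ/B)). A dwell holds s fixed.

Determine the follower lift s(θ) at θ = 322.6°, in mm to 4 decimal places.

seg 1 [0°–65.9°] uniform, h=6: full span → s += 6 → s = 6.0000
seg 2 [65.9°–139.5°] cycloidal, h=30: full span → s += 30 → s = 36.0000
seg 3 [139.5°–304°] uniform, h=22: full span → s += 22 → s = 58.0000
seg 4 [304°–360°] uniform, h=15: θ=322.6° here. β=18.6, B=56. 15·18.6/56 = 4.9821 → s = 62.9821

62.9821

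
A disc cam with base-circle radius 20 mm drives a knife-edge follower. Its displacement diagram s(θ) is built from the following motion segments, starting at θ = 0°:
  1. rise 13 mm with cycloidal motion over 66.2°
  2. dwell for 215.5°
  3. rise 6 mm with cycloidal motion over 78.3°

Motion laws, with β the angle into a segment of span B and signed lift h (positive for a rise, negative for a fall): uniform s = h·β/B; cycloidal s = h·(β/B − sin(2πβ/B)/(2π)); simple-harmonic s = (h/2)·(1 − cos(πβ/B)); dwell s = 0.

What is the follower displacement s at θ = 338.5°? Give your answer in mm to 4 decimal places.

seg 1 [0°–66.2°] cycloidal, h=13: full span → s += 13 → s = 13.0000
seg 2 [66.2°–281.7°] dwell: s stays 13.0000
seg 3 [281.7°–360°] cycloidal, h=6: θ=338.5° here. β=56.8, B=78.3. 6·(0.7254 − sin(2π·0.7254)/(2π)) = 5.2960 → s = 18.2960

18.2960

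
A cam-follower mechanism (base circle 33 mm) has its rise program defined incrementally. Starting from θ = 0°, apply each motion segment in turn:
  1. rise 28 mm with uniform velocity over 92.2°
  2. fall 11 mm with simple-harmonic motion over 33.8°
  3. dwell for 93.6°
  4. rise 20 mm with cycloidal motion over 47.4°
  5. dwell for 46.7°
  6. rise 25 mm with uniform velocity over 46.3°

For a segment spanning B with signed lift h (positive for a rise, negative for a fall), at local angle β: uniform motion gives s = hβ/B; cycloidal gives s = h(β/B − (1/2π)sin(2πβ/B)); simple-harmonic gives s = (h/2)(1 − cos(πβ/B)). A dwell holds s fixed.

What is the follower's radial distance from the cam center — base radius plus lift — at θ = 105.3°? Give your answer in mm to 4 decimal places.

seg 1 [0°–92.2°] uniform, h=28: full span → s += 28 → s = 28.0000
seg 2 [92.2°–126°] simple-harmonic, h=-11: θ=105.3° here. β=13.1, B=33.8. -11/2·(1 − cos(π·0.3876)) = -3.5976 → s = 24.4024
radial distance = base radius + s = 33 + 24.4024 = 57.4024

57.4024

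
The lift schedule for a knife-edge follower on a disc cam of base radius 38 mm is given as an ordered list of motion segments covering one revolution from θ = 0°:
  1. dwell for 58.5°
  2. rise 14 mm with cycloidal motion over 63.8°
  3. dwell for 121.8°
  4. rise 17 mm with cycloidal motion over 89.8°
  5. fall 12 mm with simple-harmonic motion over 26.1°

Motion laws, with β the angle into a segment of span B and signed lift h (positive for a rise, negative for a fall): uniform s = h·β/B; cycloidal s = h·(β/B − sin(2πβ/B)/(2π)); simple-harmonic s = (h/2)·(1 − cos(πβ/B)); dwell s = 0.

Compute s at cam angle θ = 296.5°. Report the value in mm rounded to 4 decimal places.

seg 1 [0°–58.5°] dwell: s stays 0.0000
seg 2 [58.5°–122.3°] cycloidal, h=14: full span → s += 14 → s = 14.0000
seg 3 [122.3°–244.1°] dwell: s stays 14.0000
seg 4 [244.1°–333.9°] cycloidal, h=17: θ=296.5° here. β=52.4, B=89.8. 17·(0.5835 − sin(2π·0.5835)/(2π)) = 11.2754 → s = 25.2754

25.2754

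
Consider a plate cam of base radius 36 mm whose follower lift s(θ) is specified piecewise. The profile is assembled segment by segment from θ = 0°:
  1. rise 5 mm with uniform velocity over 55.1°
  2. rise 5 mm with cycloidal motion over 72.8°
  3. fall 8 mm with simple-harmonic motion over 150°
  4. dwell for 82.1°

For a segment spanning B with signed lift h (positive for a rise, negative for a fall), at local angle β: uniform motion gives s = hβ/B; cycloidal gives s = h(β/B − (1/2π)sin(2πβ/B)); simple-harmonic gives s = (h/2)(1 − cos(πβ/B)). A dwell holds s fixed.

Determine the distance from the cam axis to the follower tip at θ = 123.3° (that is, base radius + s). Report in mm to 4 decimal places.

seg 1 [0°–55.1°] uniform, h=5: full span → s += 5 → s = 5.0000
seg 2 [55.1°–127.9°] cycloidal, h=5: θ=123.3° here. β=68.2, B=72.8. 5·(0.9368 − sin(2π·0.9368)/(2π)) = 4.9918 → s = 9.9918
radial distance = base radius + s = 36 + 9.9918 = 45.9918

45.9918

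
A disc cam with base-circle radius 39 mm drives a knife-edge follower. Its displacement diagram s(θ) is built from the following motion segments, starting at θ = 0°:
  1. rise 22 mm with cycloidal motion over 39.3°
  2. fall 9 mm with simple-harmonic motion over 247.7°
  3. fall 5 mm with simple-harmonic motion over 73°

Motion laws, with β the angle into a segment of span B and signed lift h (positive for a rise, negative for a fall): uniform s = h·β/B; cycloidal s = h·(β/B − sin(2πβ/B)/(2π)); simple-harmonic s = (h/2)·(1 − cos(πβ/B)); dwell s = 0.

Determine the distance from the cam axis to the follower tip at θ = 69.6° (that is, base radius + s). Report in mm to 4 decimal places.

seg 1 [0°–39.3°] cycloidal, h=22: full span → s += 22 → s = 22.0000
seg 2 [39.3°–287°] simple-harmonic, h=-9: θ=69.6° here. β=30.3, B=247.7. -9/2·(1 − cos(π·0.1223)) = -0.3282 → s = 21.6718
radial distance = base radius + s = 39 + 21.6718 = 60.6718

60.6718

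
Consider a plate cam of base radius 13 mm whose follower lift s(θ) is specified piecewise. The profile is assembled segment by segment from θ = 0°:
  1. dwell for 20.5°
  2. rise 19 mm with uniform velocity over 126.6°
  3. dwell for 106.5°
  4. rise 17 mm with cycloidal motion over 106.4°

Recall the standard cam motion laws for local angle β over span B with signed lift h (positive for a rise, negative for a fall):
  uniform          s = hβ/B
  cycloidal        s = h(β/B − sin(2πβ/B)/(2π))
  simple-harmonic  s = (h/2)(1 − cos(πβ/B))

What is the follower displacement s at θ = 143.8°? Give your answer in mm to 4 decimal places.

seg 1 [0°–20.5°] dwell: s stays 0.0000
seg 2 [20.5°–147.1°] uniform, h=19: θ=143.8° here. β=123.3, B=126.6. 19·123.3/126.6 = 18.5047 → s = 18.5047

18.5047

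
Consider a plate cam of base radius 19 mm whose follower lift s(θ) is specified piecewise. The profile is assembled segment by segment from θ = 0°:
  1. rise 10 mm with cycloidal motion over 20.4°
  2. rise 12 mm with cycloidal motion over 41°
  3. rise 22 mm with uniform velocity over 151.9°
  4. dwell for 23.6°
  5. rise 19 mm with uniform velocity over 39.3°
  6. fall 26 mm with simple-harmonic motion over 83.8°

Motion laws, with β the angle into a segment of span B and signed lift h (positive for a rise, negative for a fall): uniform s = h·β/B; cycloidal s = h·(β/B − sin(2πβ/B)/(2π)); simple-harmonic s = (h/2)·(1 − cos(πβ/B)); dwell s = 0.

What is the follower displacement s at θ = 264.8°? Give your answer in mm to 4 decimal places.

seg 1 [0°–20.4°] cycloidal, h=10: full span → s += 10 → s = 10.0000
seg 2 [20.4°–61.4°] cycloidal, h=12: full span → s += 12 → s = 22.0000
seg 3 [61.4°–213.3°] uniform, h=22: full span → s += 22 → s = 44.0000
seg 4 [213.3°–236.9°] dwell: s stays 44.0000
seg 5 [236.9°–276.2°] uniform, h=19: θ=264.8° here. β=27.9, B=39.3. 19·27.9/39.3 = 13.4885 → s = 57.4885

57.4885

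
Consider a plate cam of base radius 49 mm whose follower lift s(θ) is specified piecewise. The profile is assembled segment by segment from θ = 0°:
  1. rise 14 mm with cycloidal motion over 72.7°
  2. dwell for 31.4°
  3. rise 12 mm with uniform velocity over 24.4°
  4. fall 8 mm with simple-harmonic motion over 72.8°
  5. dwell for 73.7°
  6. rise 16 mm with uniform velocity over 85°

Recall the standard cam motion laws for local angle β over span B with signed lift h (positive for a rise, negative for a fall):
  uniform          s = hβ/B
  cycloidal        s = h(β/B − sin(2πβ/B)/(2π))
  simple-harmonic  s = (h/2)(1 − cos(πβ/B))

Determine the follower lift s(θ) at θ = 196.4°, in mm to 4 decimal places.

seg 1 [0°–72.7°] cycloidal, h=14: full span → s += 14 → s = 14.0000
seg 2 [72.7°–104.1°] dwell: s stays 14.0000
seg 3 [104.1°–128.5°] uniform, h=12: full span → s += 12 → s = 26.0000
seg 4 [128.5°–201.3°] simple-harmonic, h=-8: θ=196.4° here. β=67.9, B=72.8. -8/2·(1 − cos(π·0.9327)) = -7.9109 → s = 18.0891

18.0891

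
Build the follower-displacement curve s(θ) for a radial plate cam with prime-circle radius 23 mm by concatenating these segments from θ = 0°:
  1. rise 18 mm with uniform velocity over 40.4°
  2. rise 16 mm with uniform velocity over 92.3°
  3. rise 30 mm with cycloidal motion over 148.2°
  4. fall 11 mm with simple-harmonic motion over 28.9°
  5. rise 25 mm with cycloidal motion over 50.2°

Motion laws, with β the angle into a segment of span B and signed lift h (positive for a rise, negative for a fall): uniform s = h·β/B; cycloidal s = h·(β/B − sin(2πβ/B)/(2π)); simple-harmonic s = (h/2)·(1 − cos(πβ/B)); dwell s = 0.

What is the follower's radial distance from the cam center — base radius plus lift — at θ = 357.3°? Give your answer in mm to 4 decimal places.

seg 1 [0°–40.4°] uniform, h=18: full span → s += 18 → s = 18.0000
seg 2 [40.4°–132.7°] uniform, h=16: full span → s += 16 → s = 34.0000
seg 3 [132.7°–280.9°] cycloidal, h=30: full span → s += 30 → s = 64.0000
seg 4 [280.9°–309.8°] simple-harmonic, h=-11: full span → s += -11 → s = 53.0000
seg 5 [309.8°–360°] cycloidal, h=25: θ=357.3° here. β=47.5, B=50.2. 25·(0.9462 − sin(2π·0.9462)/(2π)) = 24.9746 → s = 77.9746
radial distance = base radius + s = 23 + 77.9746 = 100.9746

100.9746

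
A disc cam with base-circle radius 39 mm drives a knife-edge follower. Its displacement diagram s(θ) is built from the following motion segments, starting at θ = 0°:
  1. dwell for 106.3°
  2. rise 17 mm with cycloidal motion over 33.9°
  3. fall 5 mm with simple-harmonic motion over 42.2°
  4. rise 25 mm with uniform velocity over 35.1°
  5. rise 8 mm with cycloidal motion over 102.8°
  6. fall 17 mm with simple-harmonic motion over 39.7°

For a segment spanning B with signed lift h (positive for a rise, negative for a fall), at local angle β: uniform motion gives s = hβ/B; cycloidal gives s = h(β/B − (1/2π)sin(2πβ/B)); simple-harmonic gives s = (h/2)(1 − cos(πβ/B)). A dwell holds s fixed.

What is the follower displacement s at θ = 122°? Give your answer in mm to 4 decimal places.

seg 1 [0°–106.3°] dwell: s stays 0.0000
seg 2 [106.3°–140.2°] cycloidal, h=17: θ=122° here. β=15.7, B=33.9. 17·(0.4631 − sin(2π·0.4631)/(2π)) = 7.2519 → s = 7.2519

7.2519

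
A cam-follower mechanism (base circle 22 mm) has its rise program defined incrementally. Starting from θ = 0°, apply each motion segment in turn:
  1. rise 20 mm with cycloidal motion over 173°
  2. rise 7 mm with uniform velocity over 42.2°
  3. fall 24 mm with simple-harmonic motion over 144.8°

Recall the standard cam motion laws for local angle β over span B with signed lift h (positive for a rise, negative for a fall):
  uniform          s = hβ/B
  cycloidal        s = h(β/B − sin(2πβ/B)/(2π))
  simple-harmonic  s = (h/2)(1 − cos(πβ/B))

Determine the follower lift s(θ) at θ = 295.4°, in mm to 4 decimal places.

seg 1 [0°–173°] cycloidal, h=20: full span → s += 20 → s = 20.0000
seg 2 [173°–215.2°] uniform, h=7: full span → s += 7 → s = 27.0000
seg 3 [215.2°–360°] simple-harmonic, h=-24: θ=295.4° here. β=80.2, B=144.8. -24/2·(1 − cos(π·0.5539)) = -14.0211 → s = 12.9789

12.9789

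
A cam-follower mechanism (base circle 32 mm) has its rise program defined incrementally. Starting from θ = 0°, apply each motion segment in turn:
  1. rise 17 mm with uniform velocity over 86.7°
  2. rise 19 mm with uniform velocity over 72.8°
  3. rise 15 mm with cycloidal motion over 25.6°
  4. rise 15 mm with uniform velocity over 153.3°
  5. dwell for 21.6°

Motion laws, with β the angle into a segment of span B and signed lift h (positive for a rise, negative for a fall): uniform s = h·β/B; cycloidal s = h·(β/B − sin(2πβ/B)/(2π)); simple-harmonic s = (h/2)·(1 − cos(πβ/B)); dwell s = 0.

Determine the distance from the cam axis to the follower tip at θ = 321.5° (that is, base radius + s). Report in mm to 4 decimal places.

seg 1 [0°–86.7°] uniform, h=17: full span → s += 17 → s = 17.0000
seg 2 [86.7°–159.5°] uniform, h=19: full span → s += 19 → s = 36.0000
seg 3 [159.5°–185.1°] cycloidal, h=15: full span → s += 15 → s = 51.0000
seg 4 [185.1°–338.4°] uniform, h=15: θ=321.5° here. β=136.4, B=153.3. 15·136.4/153.3 = 13.3464 → s = 64.3464
radial distance = base radius + s = 32 + 64.3464 = 96.3464

96.3464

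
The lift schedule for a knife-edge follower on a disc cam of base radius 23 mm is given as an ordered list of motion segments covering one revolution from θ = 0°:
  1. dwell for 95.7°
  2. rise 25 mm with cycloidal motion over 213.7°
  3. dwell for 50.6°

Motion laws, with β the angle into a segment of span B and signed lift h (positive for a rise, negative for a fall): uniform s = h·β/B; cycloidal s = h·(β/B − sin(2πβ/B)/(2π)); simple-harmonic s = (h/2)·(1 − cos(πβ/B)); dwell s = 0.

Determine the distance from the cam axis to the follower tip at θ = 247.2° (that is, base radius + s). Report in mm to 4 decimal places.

seg 1 [0°–95.7°] dwell: s stays 0.0000
seg 2 [95.7°–309.4°] cycloidal, h=25: θ=247.2° here. β=151.5, B=213.7. 25·(0.7089 − sin(2π·0.7089)/(2π)) = 21.5706 → s = 21.5706
radial distance = base radius + s = 23 + 21.5706 = 44.5706

44.5706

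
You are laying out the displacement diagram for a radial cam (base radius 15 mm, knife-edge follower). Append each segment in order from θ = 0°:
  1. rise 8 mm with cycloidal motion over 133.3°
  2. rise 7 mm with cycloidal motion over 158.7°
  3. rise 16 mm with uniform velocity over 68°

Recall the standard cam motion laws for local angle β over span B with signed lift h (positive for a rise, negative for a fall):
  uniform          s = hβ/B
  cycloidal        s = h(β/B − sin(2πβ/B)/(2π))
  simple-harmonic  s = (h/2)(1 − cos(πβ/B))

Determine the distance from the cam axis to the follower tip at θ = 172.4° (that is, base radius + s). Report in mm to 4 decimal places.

seg 1 [0°–133.3°] cycloidal, h=8: full span → s += 8 → s = 8.0000
seg 2 [133.3°–292°] cycloidal, h=7: θ=172.4° here. β=39.1, B=158.7. 7·(0.2464 − sin(2π·0.2464)/(2π)) = 0.6108 → s = 8.6108
radial distance = base radius + s = 15 + 8.6108 = 23.6108

23.6108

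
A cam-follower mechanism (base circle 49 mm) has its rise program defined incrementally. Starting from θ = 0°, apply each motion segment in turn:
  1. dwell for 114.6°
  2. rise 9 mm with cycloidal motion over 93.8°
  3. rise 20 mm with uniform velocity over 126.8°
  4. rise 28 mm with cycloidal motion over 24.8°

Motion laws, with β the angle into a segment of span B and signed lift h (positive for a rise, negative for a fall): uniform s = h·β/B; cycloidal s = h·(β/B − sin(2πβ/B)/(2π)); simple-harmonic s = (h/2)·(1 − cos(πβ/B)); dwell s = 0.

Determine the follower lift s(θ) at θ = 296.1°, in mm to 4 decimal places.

seg 1 [0°–114.6°] dwell: s stays 0.0000
seg 2 [114.6°–208.4°] cycloidal, h=9: full span → s += 9 → s = 9.0000
seg 3 [208.4°–335.2°] uniform, h=20: θ=296.1° here. β=87.7, B=126.8. 20·87.7/126.8 = 13.8328 → s = 22.8328

22.8328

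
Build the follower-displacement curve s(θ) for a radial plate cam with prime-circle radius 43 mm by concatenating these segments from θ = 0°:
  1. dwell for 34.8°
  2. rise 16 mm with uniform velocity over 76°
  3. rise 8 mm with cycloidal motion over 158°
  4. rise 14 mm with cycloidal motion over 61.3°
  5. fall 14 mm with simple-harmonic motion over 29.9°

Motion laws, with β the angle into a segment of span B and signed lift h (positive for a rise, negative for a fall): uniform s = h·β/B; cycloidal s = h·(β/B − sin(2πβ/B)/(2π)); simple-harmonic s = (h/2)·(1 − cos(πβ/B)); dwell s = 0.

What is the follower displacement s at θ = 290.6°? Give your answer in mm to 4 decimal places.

seg 1 [0°–34.8°] dwell: s stays 0.0000
seg 2 [34.8°–110.8°] uniform, h=16: full span → s += 16 → s = 16.0000
seg 3 [110.8°–268.8°] cycloidal, h=8: full span → s += 8 → s = 24.0000
seg 4 [268.8°–330.1°] cycloidal, h=14: θ=290.6° here. β=21.8, B=61.3. 14·(0.3556 − sin(2π·0.3556)/(2π)) = 3.2236 → s = 27.2236

27.2236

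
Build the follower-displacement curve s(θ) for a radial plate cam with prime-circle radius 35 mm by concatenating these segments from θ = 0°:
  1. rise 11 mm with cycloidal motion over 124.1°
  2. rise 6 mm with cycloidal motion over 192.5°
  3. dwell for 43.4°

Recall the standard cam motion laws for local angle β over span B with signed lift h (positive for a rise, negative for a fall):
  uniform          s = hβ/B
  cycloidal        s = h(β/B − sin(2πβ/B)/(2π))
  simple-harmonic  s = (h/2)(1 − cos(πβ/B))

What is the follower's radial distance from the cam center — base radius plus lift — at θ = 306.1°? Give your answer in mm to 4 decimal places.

seg 1 [0°–124.1°] cycloidal, h=11: full span → s += 11 → s = 11.0000
seg 2 [124.1°–316.6°] cycloidal, h=6: θ=306.1° here. β=182, B=192.5. 6·(0.9455 − sin(2π·0.9455)/(2π)) = 5.9936 → s = 16.9936
radial distance = base radius + s = 35 + 16.9936 = 51.9936

51.9936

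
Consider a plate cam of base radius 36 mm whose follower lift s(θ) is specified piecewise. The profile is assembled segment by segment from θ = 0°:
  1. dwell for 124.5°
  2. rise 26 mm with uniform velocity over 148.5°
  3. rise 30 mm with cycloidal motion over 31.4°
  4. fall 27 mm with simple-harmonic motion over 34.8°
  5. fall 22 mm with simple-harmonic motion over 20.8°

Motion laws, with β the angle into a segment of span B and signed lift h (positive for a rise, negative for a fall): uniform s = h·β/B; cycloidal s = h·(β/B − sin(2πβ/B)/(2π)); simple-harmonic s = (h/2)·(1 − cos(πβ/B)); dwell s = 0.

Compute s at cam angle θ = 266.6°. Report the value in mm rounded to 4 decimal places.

seg 1 [0°–124.5°] dwell: s stays 0.0000
seg 2 [124.5°–273°] uniform, h=26: θ=266.6° here. β=142.1, B=148.5. 26·142.1/148.5 = 24.8795 → s = 24.8795

24.8795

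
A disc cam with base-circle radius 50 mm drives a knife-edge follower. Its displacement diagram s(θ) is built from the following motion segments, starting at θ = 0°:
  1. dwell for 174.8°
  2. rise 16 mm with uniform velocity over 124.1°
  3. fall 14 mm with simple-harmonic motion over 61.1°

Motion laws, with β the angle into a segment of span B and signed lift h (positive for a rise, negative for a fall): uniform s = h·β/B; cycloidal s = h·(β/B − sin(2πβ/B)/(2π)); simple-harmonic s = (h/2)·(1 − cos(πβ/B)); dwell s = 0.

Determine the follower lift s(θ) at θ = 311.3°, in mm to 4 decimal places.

seg 1 [0°–174.8°] dwell: s stays 0.0000
seg 2 [174.8°–298.9°] uniform, h=16: full span → s += 16 → s = 16.0000
seg 3 [298.9°–360°] simple-harmonic, h=-14: θ=311.3° here. β=12.4, B=61.1. -14/2·(1 − cos(π·0.2029)) = -1.3752 → s = 14.6248

14.6248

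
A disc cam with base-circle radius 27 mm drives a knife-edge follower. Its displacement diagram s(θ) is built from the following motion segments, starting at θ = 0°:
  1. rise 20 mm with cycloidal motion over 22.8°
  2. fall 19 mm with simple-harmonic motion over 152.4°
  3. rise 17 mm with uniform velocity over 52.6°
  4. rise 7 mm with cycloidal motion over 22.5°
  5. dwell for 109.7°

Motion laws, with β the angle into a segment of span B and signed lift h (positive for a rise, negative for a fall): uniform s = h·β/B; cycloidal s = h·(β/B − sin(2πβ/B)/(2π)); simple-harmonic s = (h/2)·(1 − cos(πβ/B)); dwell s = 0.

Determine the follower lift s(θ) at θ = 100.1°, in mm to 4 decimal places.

seg 1 [0°–22.8°] cycloidal, h=20: full span → s += 20 → s = 20.0000
seg 2 [22.8°–175.2°] simple-harmonic, h=-19: θ=100.1° here. β=77.3, B=152.4. -19/2·(1 − cos(π·0.5072)) = -9.7154 → s = 10.2846

10.2846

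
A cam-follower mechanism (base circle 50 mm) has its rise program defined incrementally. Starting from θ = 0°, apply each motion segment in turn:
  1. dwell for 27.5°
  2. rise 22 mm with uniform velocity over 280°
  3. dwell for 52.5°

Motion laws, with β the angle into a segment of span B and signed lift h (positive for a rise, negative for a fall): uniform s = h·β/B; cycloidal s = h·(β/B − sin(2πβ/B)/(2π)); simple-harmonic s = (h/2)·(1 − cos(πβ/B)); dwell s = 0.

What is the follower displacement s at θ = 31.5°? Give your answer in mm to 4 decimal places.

seg 1 [0°–27.5°] dwell: s stays 0.0000
seg 2 [27.5°–307.5°] uniform, h=22: θ=31.5° here. β=4, B=280. 22·4/280 = 0.3143 → s = 0.3143

0.3143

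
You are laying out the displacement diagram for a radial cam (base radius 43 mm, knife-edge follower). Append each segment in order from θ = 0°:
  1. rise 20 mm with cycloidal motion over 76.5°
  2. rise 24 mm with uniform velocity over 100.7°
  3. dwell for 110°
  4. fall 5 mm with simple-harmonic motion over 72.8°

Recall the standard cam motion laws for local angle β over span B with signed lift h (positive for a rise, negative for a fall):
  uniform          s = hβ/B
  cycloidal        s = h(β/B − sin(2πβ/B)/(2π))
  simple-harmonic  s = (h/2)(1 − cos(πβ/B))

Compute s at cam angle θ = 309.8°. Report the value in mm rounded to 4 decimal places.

seg 1 [0°–76.5°] cycloidal, h=20: full span → s += 20 → s = 20.0000
seg 2 [76.5°–177.2°] uniform, h=24: full span → s += 24 → s = 44.0000
seg 3 [177.2°–287.2°] dwell: s stays 44.0000
seg 4 [287.2°–360°] simple-harmonic, h=-5: θ=309.8° here. β=22.6, B=72.8. -5/2·(1 − cos(π·0.3104)) = -1.0976 → s = 42.9024

42.9024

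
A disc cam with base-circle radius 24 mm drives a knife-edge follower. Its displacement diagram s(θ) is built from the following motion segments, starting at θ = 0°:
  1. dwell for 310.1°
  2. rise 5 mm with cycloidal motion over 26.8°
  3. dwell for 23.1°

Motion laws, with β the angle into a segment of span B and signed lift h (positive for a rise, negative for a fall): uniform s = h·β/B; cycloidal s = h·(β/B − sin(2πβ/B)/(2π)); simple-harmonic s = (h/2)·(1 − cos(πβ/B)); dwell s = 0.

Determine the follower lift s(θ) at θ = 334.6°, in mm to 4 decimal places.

seg 1 [0°–310.1°] dwell: s stays 0.0000
seg 2 [310.1°–336.9°] cycloidal, h=5: θ=334.6° here. β=24.5, B=26.8. 5·(0.9142 − sin(2π·0.9142)/(2π)) = 4.9795 → s = 4.9795

4.9795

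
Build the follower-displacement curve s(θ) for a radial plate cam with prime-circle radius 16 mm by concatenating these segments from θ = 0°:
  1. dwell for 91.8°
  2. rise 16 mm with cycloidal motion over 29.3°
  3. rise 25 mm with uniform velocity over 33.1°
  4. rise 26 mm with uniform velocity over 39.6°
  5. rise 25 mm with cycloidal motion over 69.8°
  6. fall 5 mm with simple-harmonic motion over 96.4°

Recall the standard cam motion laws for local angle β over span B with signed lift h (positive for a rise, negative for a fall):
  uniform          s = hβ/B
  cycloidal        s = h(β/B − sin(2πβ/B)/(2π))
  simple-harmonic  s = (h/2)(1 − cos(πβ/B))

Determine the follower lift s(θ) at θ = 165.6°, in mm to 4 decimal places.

seg 1 [0°–91.8°] dwell: s stays 0.0000
seg 2 [91.8°–121.1°] cycloidal, h=16: full span → s += 16 → s = 16.0000
seg 3 [121.1°–154.2°] uniform, h=25: full span → s += 25 → s = 41.0000
seg 4 [154.2°–193.8°] uniform, h=26: θ=165.6° here. β=11.4, B=39.6. 26·11.4/39.6 = 7.4848 → s = 48.4848

48.4848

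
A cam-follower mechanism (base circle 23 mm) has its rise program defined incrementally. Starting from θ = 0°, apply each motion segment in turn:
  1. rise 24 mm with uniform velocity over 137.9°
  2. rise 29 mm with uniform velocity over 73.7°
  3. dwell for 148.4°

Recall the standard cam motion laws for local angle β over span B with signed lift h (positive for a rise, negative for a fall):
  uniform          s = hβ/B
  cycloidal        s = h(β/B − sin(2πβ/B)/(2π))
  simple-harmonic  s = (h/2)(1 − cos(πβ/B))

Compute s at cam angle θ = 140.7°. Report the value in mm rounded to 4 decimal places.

seg 1 [0°–137.9°] uniform, h=24: full span → s += 24 → s = 24.0000
seg 2 [137.9°–211.6°] uniform, h=29: θ=140.7° here. β=2.8, B=73.7. 29·2.8/73.7 = 1.1018 → s = 25.1018

25.1018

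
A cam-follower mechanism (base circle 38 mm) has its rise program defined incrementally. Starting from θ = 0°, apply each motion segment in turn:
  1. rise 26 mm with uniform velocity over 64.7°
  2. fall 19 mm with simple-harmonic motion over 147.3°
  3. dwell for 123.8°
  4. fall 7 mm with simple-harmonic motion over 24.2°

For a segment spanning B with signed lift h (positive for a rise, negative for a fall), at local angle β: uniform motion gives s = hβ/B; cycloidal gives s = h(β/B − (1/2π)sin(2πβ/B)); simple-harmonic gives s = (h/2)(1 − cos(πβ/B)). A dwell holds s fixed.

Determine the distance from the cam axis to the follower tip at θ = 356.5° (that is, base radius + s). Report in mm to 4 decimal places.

seg 1 [0°–64.7°] uniform, h=26: full span → s += 26 → s = 26.0000
seg 2 [64.7°–212°] simple-harmonic, h=-19: full span → s += -19 → s = 7.0000
seg 3 [212°–335.8°] dwell: s stays 7.0000
seg 4 [335.8°–360°] simple-harmonic, h=-7: θ=356.5° here. β=20.7, B=24.2. -7/2·(1 − cos(π·0.8554)) = -6.6449 → s = 0.3551
radial distance = base radius + s = 38 + 0.3551 = 38.3551

38.3551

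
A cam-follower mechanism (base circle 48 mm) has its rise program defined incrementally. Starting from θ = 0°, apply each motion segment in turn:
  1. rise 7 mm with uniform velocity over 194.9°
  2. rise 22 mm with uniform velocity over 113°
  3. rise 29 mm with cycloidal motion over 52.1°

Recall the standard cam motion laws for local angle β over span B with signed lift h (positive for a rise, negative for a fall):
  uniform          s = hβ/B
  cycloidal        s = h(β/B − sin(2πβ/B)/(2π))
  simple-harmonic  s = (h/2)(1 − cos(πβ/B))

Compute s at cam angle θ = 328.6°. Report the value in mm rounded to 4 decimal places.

seg 1 [0°–194.9°] uniform, h=7: full span → s += 7 → s = 7.0000
seg 2 [194.9°–307.9°] uniform, h=22: full span → s += 22 → s = 29.0000
seg 3 [307.9°–360°] cycloidal, h=29: θ=328.6° here. β=20.7, B=52.1. 29·(0.3973 − sin(2π·0.3973)/(2π)) = 8.7465 → s = 37.7465

37.7465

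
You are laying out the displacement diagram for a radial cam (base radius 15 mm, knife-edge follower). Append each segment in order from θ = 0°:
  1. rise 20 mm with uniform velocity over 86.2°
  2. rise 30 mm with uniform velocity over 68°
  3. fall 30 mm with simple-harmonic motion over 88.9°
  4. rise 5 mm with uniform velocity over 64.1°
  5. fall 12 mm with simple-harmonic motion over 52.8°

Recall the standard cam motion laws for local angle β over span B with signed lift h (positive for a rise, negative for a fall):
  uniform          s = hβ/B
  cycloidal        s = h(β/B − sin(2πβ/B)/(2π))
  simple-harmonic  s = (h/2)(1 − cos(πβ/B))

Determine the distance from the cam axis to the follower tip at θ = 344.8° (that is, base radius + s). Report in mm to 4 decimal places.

seg 1 [0°–86.2°] uniform, h=20: full span → s += 20 → s = 20.0000
seg 2 [86.2°–154.2°] uniform, h=30: full span → s += 30 → s = 50.0000
seg 3 [154.2°–243.1°] simple-harmonic, h=-30: full span → s += -30 → s = 20.0000
seg 4 [243.1°–307.2°] uniform, h=5: full span → s += 5 → s = 25.0000
seg 5 [307.2°–360°] simple-harmonic, h=-12: θ=344.8° here. β=37.6, B=52.8. -12/2·(1 − cos(π·0.7121)) = -9.7090 → s = 15.2910
radial distance = base radius + s = 15 + 15.2910 = 30.2910

30.2910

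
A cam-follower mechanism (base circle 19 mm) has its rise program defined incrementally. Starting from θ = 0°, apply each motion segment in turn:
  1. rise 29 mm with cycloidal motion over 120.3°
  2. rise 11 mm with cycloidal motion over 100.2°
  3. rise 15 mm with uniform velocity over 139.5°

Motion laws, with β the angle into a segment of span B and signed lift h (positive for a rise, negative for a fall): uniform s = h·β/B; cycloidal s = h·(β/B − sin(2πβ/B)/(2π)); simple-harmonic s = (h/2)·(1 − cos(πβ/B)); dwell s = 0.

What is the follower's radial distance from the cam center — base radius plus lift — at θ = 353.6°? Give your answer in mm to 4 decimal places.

seg 1 [0°–120.3°] cycloidal, h=29: full span → s += 29 → s = 29.0000
seg 2 [120.3°–220.5°] cycloidal, h=11: full span → s += 11 → s = 40.0000
seg 3 [220.5°–360°] uniform, h=15: θ=353.6° here. β=133.1, B=139.5. 15·133.1/139.5 = 14.3118 → s = 54.3118
radial distance = base radius + s = 19 + 54.3118 = 73.3118

73.3118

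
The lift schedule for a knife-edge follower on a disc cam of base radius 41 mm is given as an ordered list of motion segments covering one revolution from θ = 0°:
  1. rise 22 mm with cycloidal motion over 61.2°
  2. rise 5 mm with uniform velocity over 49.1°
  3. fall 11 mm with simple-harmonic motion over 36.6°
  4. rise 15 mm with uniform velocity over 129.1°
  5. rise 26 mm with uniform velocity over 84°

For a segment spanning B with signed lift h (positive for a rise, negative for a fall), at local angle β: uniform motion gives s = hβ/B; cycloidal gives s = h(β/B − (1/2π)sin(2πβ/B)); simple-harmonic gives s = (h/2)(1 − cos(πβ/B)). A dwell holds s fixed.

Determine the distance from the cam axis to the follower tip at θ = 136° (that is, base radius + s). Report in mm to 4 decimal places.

seg 1 [0°–61.2°] cycloidal, h=22: full span → s += 22 → s = 22.0000
seg 2 [61.2°–110.3°] uniform, h=5: full span → s += 5 → s = 27.0000
seg 3 [110.3°–146.9°] simple-harmonic, h=-11: θ=136° here. β=25.7, B=36.6. -11/2·(1 − cos(π·0.7022)) = -8.7633 → s = 18.2367
radial distance = base radius + s = 41 + 18.2367 = 59.2367

59.2367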